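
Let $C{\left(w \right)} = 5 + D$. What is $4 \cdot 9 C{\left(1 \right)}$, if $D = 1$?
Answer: $216$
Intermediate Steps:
$C{\left(w \right)} = 6$ ($C{\left(w \right)} = 5 + 1 = 6$)
$4 \cdot 9 C{\left(1 \right)} = 4 \cdot 9 \cdot 6 = 36 \cdot 6 = 216$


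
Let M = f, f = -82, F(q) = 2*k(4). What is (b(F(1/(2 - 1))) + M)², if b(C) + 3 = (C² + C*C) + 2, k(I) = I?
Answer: 2025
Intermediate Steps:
F(q) = 8 (F(q) = 2*4 = 8)
M = -82
b(C) = -1 + 2*C² (b(C) = -3 + ((C² + C*C) + 2) = -3 + ((C² + C²) + 2) = -3 + (2*C² + 2) = -3 + (2 + 2*C²) = -1 + 2*C²)
(b(F(1/(2 - 1))) + M)² = ((-1 + 2*8²) - 82)² = ((-1 + 2*64) - 82)² = ((-1 + 128) - 82)² = (127 - 82)² = 45² = 2025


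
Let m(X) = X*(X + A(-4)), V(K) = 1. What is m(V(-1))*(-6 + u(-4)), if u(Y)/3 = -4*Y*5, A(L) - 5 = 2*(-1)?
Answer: 936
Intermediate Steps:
A(L) = 3 (A(L) = 5 + 2*(-1) = 5 - 2 = 3)
u(Y) = -60*Y (u(Y) = 3*(-4*Y*5) = 3*(-20*Y) = -60*Y)
m(X) = X*(3 + X) (m(X) = X*(X + 3) = X*(3 + X))
m(V(-1))*(-6 + u(-4)) = (1*(3 + 1))*(-6 - 60*(-4)) = (1*4)*(-6 + 240) = 4*234 = 936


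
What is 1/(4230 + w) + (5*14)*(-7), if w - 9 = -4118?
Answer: -59289/121 ≈ -489.99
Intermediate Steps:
w = -4109 (w = 9 - 4118 = -4109)
1/(4230 + w) + (5*14)*(-7) = 1/(4230 - 4109) + (5*14)*(-7) = 1/121 + 70*(-7) = 1/121 - 490 = -59289/121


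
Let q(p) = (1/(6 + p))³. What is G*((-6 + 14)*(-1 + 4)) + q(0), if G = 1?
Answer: 5185/216 ≈ 24.005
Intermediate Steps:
q(p) = (6 + p)⁻³
G*((-6 + 14)*(-1 + 4)) + q(0) = 1*((-6 + 14)*(-1 + 4)) + (6 + 0)⁻³ = 1*(8*3) + 6⁻³ = 1*24 + 1/216 = 24 + 1/216 = 5185/216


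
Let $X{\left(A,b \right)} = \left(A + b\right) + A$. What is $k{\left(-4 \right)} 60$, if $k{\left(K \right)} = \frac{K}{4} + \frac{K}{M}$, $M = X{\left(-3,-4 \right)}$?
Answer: $-36$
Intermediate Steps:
$X{\left(A,b \right)} = b + 2 A$
$M = -10$ ($M = -4 + 2 \left(-3\right) = -4 - 6 = -10$)
$k{\left(K \right)} = \frac{3 K}{20}$ ($k{\left(K \right)} = \frac{K}{4} + \frac{K}{-10} = K \frac{1}{4} + K \left(- \frac{1}{10}\right) = \frac{K}{4} - \frac{K}{10} = \frac{3 K}{20}$)
$k{\left(-4 \right)} 60 = \frac{3}{20} \left(-4\right) 60 = \left(- \frac{3}{5}\right) 60 = -36$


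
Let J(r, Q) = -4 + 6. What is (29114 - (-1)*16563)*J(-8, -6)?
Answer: 91354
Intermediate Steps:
J(r, Q) = 2
(29114 - (-1)*16563)*J(-8, -6) = (29114 - (-1)*16563)*2 = (29114 - 1*(-16563))*2 = (29114 + 16563)*2 = 45677*2 = 91354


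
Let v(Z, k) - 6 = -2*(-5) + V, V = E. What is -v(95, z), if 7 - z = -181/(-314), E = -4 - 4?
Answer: -8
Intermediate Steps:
E = -8
V = -8
z = 2017/314 (z = 7 - (-181)/(-314) = 7 - (-181)*(-1)/314 = 7 - 1*181/314 = 7 - 181/314 = 2017/314 ≈ 6.4236)
v(Z, k) = 8 (v(Z, k) = 6 + (-2*(-5) - 8) = 6 + (10 - 8) = 6 + 2 = 8)
-v(95, z) = -1*8 = -8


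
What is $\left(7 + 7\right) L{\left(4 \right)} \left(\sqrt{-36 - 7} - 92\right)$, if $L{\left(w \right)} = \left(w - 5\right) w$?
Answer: $5152 - 56 i \sqrt{43} \approx 5152.0 - 367.22 i$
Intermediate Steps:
$L{\left(w \right)} = w \left(-5 + w\right)$ ($L{\left(w \right)} = \left(-5 + w\right) w = w \left(-5 + w\right)$)
$\left(7 + 7\right) L{\left(4 \right)} \left(\sqrt{-36 - 7} - 92\right) = \left(7 + 7\right) 4 \left(-5 + 4\right) \left(\sqrt{-36 - 7} - 92\right) = 14 \cdot 4 \left(-1\right) \left(\sqrt{-43} - 92\right) = 14 \left(-4\right) \left(i \sqrt{43} - 92\right) = - 56 \left(-92 + i \sqrt{43}\right) = 5152 - 56 i \sqrt{43}$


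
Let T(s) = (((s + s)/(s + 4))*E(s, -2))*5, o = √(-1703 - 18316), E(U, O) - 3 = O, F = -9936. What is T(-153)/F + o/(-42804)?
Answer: -85/82248 - I*√20019/42804 ≈ -0.0010335 - 0.0033055*I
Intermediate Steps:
E(U, O) = 3 + O
o = I*√20019 (o = √(-20019) = I*√20019 ≈ 141.49*I)
T(s) = 10*s/(4 + s) (T(s) = (((s + s)/(s + 4))*(3 - 2))*5 = (((2*s)/(4 + s))*1)*5 = ((2*s/(4 + s))*1)*5 = (2*s/(4 + s))*5 = 10*s/(4 + s))
T(-153)/F + o/(-42804) = (10*(-153)/(4 - 153))/(-9936) + (I*√20019)/(-42804) = (10*(-153)/(-149))*(-1/9936) + (I*√20019)*(-1/42804) = (10*(-153)*(-1/149))*(-1/9936) - I*√20019/42804 = (1530/149)*(-1/9936) - I*√20019/42804 = -85/82248 - I*√20019/42804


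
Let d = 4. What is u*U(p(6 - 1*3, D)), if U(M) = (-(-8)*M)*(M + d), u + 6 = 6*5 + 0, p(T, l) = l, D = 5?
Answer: 8640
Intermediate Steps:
u = 24 (u = -6 + (6*5 + 0) = -6 + (30 + 0) = -6 + 30 = 24)
U(M) = 8*M*(4 + M) (U(M) = (-(-8)*M)*(M + 4) = (8*M)*(4 + M) = 8*M*(4 + M))
u*U(p(6 - 1*3, D)) = 24*(8*5*(4 + 5)) = 24*(8*5*9) = 24*360 = 8640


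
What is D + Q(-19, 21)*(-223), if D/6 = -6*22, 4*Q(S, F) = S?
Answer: 1069/4 ≈ 267.25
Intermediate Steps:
Q(S, F) = S/4
D = -792 (D = 6*(-6*22) = 6*(-132) = -792)
D + Q(-19, 21)*(-223) = -792 + ((¼)*(-19))*(-223) = -792 - 19/4*(-223) = -792 + 4237/4 = 1069/4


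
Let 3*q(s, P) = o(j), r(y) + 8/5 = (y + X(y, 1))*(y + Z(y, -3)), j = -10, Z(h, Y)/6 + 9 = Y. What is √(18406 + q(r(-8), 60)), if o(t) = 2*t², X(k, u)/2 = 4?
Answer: 11*√1374/3 ≈ 135.91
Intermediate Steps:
Z(h, Y) = -54 + 6*Y
X(k, u) = 8 (X(k, u) = 2*4 = 8)
r(y) = -8/5 + (-72 + y)*(8 + y) (r(y) = -8/5 + (y + 8)*(y + (-54 + 6*(-3))) = -8/5 + (8 + y)*(y + (-54 - 18)) = -8/5 + (8 + y)*(y - 72) = -8/5 + (8 + y)*(-72 + y) = -8/5 + (-72 + y)*(8 + y))
q(s, P) = 200/3 (q(s, P) = (2*(-10)²)/3 = (2*100)/3 = (⅓)*200 = 200/3)
√(18406 + q(r(-8), 60)) = √(18406 + 200/3) = √(55418/3) = 11*√1374/3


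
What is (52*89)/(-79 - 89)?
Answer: -1157/42 ≈ -27.548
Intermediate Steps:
(52*89)/(-79 - 89) = 4628/(-168) = 4628*(-1/168) = -1157/42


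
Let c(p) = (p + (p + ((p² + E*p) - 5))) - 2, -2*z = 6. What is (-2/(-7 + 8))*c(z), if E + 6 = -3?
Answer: -46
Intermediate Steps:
z = -3 (z = -½*6 = -3)
E = -9 (E = -6 - 3 = -9)
c(p) = -7 + p² - 7*p (c(p) = (p + (p + ((p² - 9*p) - 5))) - 2 = (p + (p + (-5 + p² - 9*p))) - 2 = (p + (-5 + p² - 8*p)) - 2 = (-5 + p² - 7*p) - 2 = -7 + p² - 7*p)
(-2/(-7 + 8))*c(z) = (-2/(-7 + 8))*(-7 + (-3)² - 7*(-3)) = (-2/1)*(-7 + 9 + 21) = (1*(-2))*23 = -2*23 = -46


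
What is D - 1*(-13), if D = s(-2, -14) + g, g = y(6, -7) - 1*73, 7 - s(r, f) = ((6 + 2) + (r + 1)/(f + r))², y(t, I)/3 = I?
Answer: -35585/256 ≈ -139.00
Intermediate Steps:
y(t, I) = 3*I
s(r, f) = 7 - (8 + (1 + r)/(f + r))² (s(r, f) = 7 - ((6 + 2) + (r + 1)/(f + r))² = 7 - (8 + (1 + r)/(f + r))²)
g = -94 (g = 3*(-7) - 1*73 = -21 - 73 = -94)
D = -38913/256 (D = (7 - (1 + 8*(-14) + 9*(-2))²/(-14 - 2)²) - 94 = (7 - 1*(1 - 112 - 18)²/(-16)²) - 94 = (7 - 1*1/256*(-129)²) - 94 = (7 - 1*1/256*16641) - 94 = (7 - 16641/256) - 94 = -14849/256 - 94 = -38913/256 ≈ -152.00)
D - 1*(-13) = -38913/256 - 1*(-13) = -38913/256 + 13 = -35585/256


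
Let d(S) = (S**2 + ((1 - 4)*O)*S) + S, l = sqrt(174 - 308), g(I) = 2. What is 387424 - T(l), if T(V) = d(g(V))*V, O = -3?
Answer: 387424 - 24*I*sqrt(134) ≈ 3.8742e+5 - 277.82*I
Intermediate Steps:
l = I*sqrt(134) (l = sqrt(-134) = I*sqrt(134) ≈ 11.576*I)
d(S) = S**2 + 10*S (d(S) = (S**2 + ((1 - 4)*(-3))*S) + S = (S**2 + (-3*(-3))*S) + S = (S**2 + 9*S) + S = S**2 + 10*S)
T(V) = 24*V (T(V) = (2*(10 + 2))*V = (2*12)*V = 24*V)
387424 - T(l) = 387424 - 24*I*sqrt(134)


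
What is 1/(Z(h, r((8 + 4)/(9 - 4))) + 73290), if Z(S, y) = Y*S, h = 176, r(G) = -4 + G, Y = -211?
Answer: 1/36154 ≈ 2.7659e-5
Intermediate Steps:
Z(S, y) = -211*S
1/(Z(h, r((8 + 4)/(9 - 4))) + 73290) = 1/(-211*176 + 73290) = 1/(-37136 + 73290) = 1/36154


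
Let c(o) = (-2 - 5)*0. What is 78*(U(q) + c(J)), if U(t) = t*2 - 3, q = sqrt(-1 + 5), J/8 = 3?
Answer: 78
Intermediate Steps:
J = 24 (J = 8*3 = 24)
c(o) = 0 (c(o) = -7*0 = 0)
q = 2 (q = sqrt(4) = 2)
U(t) = -3 + 2*t (U(t) = 2*t - 3 = -3 + 2*t)
78*(U(q) + c(J)) = 78*((-3 + 2*2) + 0) = 78*((-3 + 4) + 0) = 78*(1 + 0) = 78*1 = 78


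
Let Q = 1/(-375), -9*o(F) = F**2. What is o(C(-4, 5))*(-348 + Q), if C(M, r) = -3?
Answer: 130501/375 ≈ 348.00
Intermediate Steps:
o(F) = -F**2/9
Q = -1/375 ≈ -0.0026667
o(C(-4, 5))*(-348 + Q) = (-1/9*(-3)**2)*(-348 - 1/375) = -1/9*9*(-130501/375) = -1*(-130501/375) = 130501/375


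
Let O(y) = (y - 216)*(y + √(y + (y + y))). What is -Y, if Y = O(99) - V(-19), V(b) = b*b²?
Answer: 4724 + 351*√33 ≈ 6740.3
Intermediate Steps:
V(b) = b³
O(y) = (-216 + y)*(y + √3*√y) (O(y) = (-216 + y)*(y + √(y + 2*y)) = (-216 + y)*(y + √(3*y)) = (-216 + y)*(y + √3*√y))
Y = -4724 - 351*√33 (Y = (99² - 216*99 + √3*99^(3/2) - 216*√3*√99) - 1*(-19)³ = (9801 - 21384 + √3*(297*√11) - 216*√3*3*√11) - 1*(-6859) = (9801 - 21384 + 297*√33 - 648*√33) + 6859 = (-11583 - 351*√33) + 6859 = -4724 - 351*√33 ≈ -6740.3)
-Y = -(-4724 - 351*√33) = 4724 + 351*√33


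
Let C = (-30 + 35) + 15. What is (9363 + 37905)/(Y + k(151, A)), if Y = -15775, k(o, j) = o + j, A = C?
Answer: -11817/3901 ≈ -3.0292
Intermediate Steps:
C = 20 (C = 5 + 15 = 20)
A = 20
k(o, j) = j + o
(9363 + 37905)/(Y + k(151, A)) = (9363 + 37905)/(-15775 + (20 + 151)) = 47268/(-15775 + 171) = 47268/(-15604) = 47268*(-1/15604) = -11817/3901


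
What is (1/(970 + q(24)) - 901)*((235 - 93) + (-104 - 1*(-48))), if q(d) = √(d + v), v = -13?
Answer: -72905641634/940889 - 86*√11/940889 ≈ -77486.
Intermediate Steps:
q(d) = √(-13 + d) (q(d) = √(d - 13) = √(-13 + d))
(1/(970 + q(24)) - 901)*((235 - 93) + (-104 - 1*(-48))) = (1/(970 + √(-13 + 24)) - 901)*((235 - 93) + (-104 - 1*(-48))) = (1/(970 + √11) - 901)*(142 + (-104 + 48)) = (-901 + 1/(970 + √11))*(142 - 56) = (-901 + 1/(970 + √11))*86 = -77486 + 86/(970 + √11)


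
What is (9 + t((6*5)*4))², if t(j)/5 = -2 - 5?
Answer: 676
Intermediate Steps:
t(j) = -35 (t(j) = 5*(-2 - 5) = 5*(-7) = -35)
(9 + t((6*5)*4))² = (9 - 35)² = (-26)² = 676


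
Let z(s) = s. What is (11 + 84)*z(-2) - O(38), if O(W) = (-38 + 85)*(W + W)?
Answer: -3762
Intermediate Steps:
O(W) = 94*W (O(W) = 47*(2*W) = 94*W)
(11 + 84)*z(-2) - O(38) = (11 + 84)*(-2) - 94*38 = 95*(-2) - 1*3572 = -190 - 3572 = -3762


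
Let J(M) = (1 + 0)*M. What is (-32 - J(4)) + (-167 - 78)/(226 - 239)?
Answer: -223/13 ≈ -17.154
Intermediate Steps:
J(M) = M (J(M) = 1*M = M)
(-32 - J(4)) + (-167 - 78)/(226 - 239) = (-32 - 1*4) + (-167 - 78)/(226 - 239) = (-32 - 4) - 245/(-13) = -36 - 245*(-1/13) = -36 + 245/13 = -223/13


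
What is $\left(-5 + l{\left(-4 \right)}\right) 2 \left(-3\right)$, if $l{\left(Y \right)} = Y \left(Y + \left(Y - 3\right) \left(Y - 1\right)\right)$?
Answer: $774$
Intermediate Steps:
$l{\left(Y \right)} = Y \left(Y + \left(-1 + Y\right) \left(-3 + Y\right)\right)$ ($l{\left(Y \right)} = Y \left(Y + \left(-3 + Y\right) \left(-1 + Y\right)\right) = Y \left(Y + \left(-1 + Y\right) \left(-3 + Y\right)\right)$)
$\left(-5 + l{\left(-4 \right)}\right) 2 \left(-3\right) = \left(-5 - 4 \left(3 + \left(-4\right)^{2} - -12\right)\right) 2 \left(-3\right) = \left(-5 - 4 \left(3 + 16 + 12\right)\right) 2 \left(-3\right) = \left(-5 - 124\right) 2 \left(-3\right) = \left(-129\right) 2 \left(-3\right) = \left(-258\right) \left(-3\right) = 774$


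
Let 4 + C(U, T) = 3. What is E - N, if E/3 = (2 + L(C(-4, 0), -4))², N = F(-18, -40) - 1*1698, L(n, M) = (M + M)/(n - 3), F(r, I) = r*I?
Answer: 1026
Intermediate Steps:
F(r, I) = I*r
C(U, T) = -1 (C(U, T) = -4 + 3 = -1)
L(n, M) = 2*M/(-3 + n) (L(n, M) = (2*M)/(-3 + n) = 2*M/(-3 + n))
N = -978 (N = -40*(-18) - 1*1698 = 720 - 1698 = -978)
E = 48 (E = 3*(2 + 2*(-4)/(-3 - 1))² = 3*(2 + 2*(-4)/(-4))² = 3*(2 + 2*(-4)*(-¼))² = 3*(2 + 2)² = 3*4² = 3*16 = 48)
E - N = 48 - 1*(-978) = 48 + 978 = 1026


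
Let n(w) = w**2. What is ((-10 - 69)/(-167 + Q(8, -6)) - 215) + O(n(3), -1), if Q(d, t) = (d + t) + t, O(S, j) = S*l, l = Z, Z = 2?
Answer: -33608/171 ≈ -196.54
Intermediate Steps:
l = 2
O(S, j) = 2*S (O(S, j) = S*2 = 2*S)
Q(d, t) = d + 2*t
((-10 - 69)/(-167 + Q(8, -6)) - 215) + O(n(3), -1) = ((-10 - 69)/(-167 + (8 + 2*(-6))) - 215) + 2*3**2 = (-79/(-167 + (8 - 12)) - 215) + 2*9 = (-79/(-167 - 4) - 215) + 18 = (-79/(-171) - 215) + 18 = (-79*(-1/171) - 215) + 18 = (79/171 - 215) + 18 = -36686/171 + 18 = -33608/171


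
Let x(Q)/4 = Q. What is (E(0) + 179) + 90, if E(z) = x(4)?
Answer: 285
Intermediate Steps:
x(Q) = 4*Q
E(z) = 16 (E(z) = 4*4 = 16)
(E(0) + 179) + 90 = (16 + 179) + 90 = 195 + 90 = 285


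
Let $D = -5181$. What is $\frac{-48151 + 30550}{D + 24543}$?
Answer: $- \frac{5867}{6454} \approx -0.90905$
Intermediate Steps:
$\frac{-48151 + 30550}{D + 24543} = \frac{-48151 + 30550}{-5181 + 24543} = - \frac{17601}{19362} = \left(-17601\right) \frac{1}{19362} = - \frac{5867}{6454}$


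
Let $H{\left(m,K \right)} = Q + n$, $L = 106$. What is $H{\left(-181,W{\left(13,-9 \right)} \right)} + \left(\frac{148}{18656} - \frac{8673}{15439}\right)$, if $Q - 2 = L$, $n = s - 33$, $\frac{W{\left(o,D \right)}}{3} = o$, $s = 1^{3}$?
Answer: $\frac{5432690067}{72007496} \approx 75.446$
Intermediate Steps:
$s = 1$
$W{\left(o,D \right)} = 3 o$
$n = -32$ ($n = 1 - 33 = -32$)
$Q = 108$ ($Q = 2 + 106 = 108$)
$H{\left(m,K \right)} = 76$ ($H{\left(m,K \right)} = 108 - 32 = 76$)
$H{\left(-181,W{\left(13,-9 \right)} \right)} + \left(\frac{148}{18656} - \frac{8673}{15439}\right) = 76 + \left(\frac{148}{18656} - \frac{8673}{15439}\right) = 76 + \left(148 \cdot \frac{1}{18656} - \frac{8673}{15439}\right) = 76 + \left(\frac{37}{4664} - \frac{8673}{15439}\right) = 76 - \frac{39879629}{72007496} = \frac{5432690067}{72007496}$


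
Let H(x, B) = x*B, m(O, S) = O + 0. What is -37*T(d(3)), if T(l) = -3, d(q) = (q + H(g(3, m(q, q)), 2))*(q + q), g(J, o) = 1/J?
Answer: 111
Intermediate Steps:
m(O, S) = O
H(x, B) = B*x
d(q) = 2*q*(⅔ + q) (d(q) = (q + 2/3)*(q + q) = (q + 2*(⅓))*(2*q) = (q + ⅔)*(2*q) = (⅔ + q)*(2*q) = 2*q*(⅔ + q))
-37*T(d(3)) = -37*(-3) = 111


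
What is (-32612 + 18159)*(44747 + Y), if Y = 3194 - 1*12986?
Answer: -505204615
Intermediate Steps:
Y = -9792 (Y = 3194 - 12986 = -9792)
(-32612 + 18159)*(44747 + Y) = (-32612 + 18159)*(44747 - 9792) = -14453*34955 = -505204615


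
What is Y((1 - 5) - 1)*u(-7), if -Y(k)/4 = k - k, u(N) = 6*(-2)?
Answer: 0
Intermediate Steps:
u(N) = -12
Y(k) = 0 (Y(k) = -4*(k - k) = -4*0 = 0)
Y((1 - 5) - 1)*u(-7) = 0*(-12) = 0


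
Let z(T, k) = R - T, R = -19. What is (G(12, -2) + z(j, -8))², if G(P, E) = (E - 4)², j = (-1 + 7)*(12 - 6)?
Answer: 361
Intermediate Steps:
j = 36 (j = 6*6 = 36)
z(T, k) = -19 - T
G(P, E) = (-4 + E)²
(G(12, -2) + z(j, -8))² = ((-4 - 2)² + (-19 - 1*36))² = ((-6)² + (-19 - 36))² = (36 - 55)² = (-19)² = 361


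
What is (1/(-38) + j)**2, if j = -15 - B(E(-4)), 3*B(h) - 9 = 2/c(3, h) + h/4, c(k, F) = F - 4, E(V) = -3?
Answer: 796311961/2547216 ≈ 312.62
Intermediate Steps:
c(k, F) = -4 + F
B(h) = 3 + h/12 + 2/(3*(-4 + h)) (B(h) = 3 + (2/(-4 + h) + h/4)/3 = 3 + (h/12 + 2/(3*(-4 + h))) = 3 + h/12 + 2/(3*(-4 + h)))
j = -1483/84 (j = -15 - (8 + (-4 - 3)*(36 - 3))/(12*(-4 - 3)) = -15 - (8 - 7*33)/(12*(-7)) = -15 - (-1)*(8 - 231)/(12*7) = -15 - (-1)*(-223)/(12*7) = -15 - 1*223/84 = -15 - 223/84 = -1483/84 ≈ -17.655)
(1/(-38) + j)**2 = (1/(-38) - 1483/84)**2 = (-1/38 - 1483/84)**2 = (-28219/1596)**2 = 796311961/2547216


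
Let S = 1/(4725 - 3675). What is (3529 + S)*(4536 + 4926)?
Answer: 5843496227/175 ≈ 3.3391e+7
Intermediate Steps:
S = 1/1050 ≈ 0.00095238
(3529 + S)*(4536 + 4926) = (3529 + 1/1050)*(4536 + 4926) = (3705451/1050)*9462 = 5843496227/175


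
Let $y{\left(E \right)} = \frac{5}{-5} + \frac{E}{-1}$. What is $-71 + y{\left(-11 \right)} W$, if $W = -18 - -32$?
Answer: $69$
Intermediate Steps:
$W = 14$ ($W = -18 + 32 = 14$)
$y{\left(E \right)} = -1 - E$ ($y{\left(E \right)} = 5 \left(- \frac{1}{5}\right) + E \left(-1\right) = -1 - E$)
$-71 + y{\left(-11 \right)} W = -71 + \left(-1 - -11\right) 14 = -71 + \left(-1 + 11\right) 14 = -71 + 10 \cdot 14 = -71 + 140 = 69$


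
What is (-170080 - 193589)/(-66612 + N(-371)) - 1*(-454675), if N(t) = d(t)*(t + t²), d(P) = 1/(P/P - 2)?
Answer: 92700412019/203882 ≈ 4.5468e+5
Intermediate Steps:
d(P) = -1 (d(P) = 1/(1 - 2) = 1/(-1) = -1)
N(t) = -t - t² (N(t) = -(t + t²) = -t - t²)
(-170080 - 193589)/(-66612 + N(-371)) - 1*(-454675) = (-170080 - 193589)/(-66612 - 1*(-371)*(1 - 371)) - 1*(-454675) = -363669/(-66612 - 1*(-371)*(-370)) + 454675 = -363669/(-66612 - 137270) + 454675 = -363669/(-203882) + 454675 = -363669*(-1/203882) + 454675 = 363669/203882 + 454675 = 92700412019/203882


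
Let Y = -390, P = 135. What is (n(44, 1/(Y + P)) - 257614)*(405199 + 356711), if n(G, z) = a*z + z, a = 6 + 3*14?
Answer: -3336740095486/17 ≈ -1.9628e+11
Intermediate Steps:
a = 48 (a = 6 + 42 = 48)
n(G, z) = 49*z (n(G, z) = 48*z + z = 49*z)
(n(44, 1/(Y + P)) - 257614)*(405199 + 356711) = (49/(-390 + 135) - 257614)*(405199 + 356711) = (49/(-255) - 257614)*761910 = (49*(-1/255) - 257614)*761910 = (-49/255 - 257614)*761910 = -65691619/255*761910 = -3336740095486/17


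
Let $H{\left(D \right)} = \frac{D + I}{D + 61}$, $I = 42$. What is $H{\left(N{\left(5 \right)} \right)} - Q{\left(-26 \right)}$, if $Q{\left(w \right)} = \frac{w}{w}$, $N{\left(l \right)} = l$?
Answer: $- \frac{19}{66} \approx -0.28788$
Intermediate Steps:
$Q{\left(w \right)} = 1$
$H{\left(D \right)} = \frac{42 + D}{61 + D}$ ($H{\left(D \right)} = \frac{D + 42}{D + 61} = \frac{42 + D}{61 + D}$)
$H{\left(N{\left(5 \right)} \right)} - Q{\left(-26 \right)} = \frac{42 + 5}{61 + 5} - 1 = \frac{1}{66} \cdot 47 - 1 = \frac{47}{66} - 1 = - \frac{19}{66}$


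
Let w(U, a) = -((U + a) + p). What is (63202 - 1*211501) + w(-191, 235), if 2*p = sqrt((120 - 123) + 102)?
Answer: -148343 - 3*sqrt(11)/2 ≈ -1.4835e+5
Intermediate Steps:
p = 3*sqrt(11)/2 (p = sqrt((120 - 123) + 102)/2 = sqrt(-3 + 102)/2 = sqrt(99)/2 = (3*sqrt(11))/2 = 3*sqrt(11)/2 ≈ 4.9749)
w(U, a) = -U - a - 3*sqrt(11)/2 (w(U, a) = -((U + a) + 3*sqrt(11)/2) = -(U + a + 3*sqrt(11)/2) = -U - a - 3*sqrt(11)/2)
(63202 - 1*211501) + w(-191, 235) = (63202 - 1*211501) + (-1*(-191) - 1*235 - 3*sqrt(11)/2) = (63202 - 211501) + (191 - 235 - 3*sqrt(11)/2) = -148299 + (-44 - 3*sqrt(11)/2) = -148343 - 3*sqrt(11)/2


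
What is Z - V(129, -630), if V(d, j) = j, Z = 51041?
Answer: 51671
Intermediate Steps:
Z - V(129, -630) = 51041 - 1*(-630) = 51041 + 630 = 51671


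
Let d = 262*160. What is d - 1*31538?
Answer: 10382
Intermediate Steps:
d = 41920
d - 1*31538 = 41920 - 1*31538 = 41920 - 31538 = 10382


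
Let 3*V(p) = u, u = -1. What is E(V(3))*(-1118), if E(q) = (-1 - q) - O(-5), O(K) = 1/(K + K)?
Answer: 9503/15 ≈ 633.53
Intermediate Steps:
O(K) = 1/(2*K)
V(p) = -⅓ (V(p) = (⅓)*(-1) = -⅓)
E(q) = -9/10 - q (E(q) = (-1 - q) - 1/(2*(-5)) = (-1 - q) - (-1)/(2*5) = (-1 - q) - 1*(-⅒) = (-1 - q) + ⅒ = -9/10 - q)
E(V(3))*(-1118) = (-9/10 - 1*(-⅓))*(-1118) = (-9/10 + ⅓)*(-1118) = -17/30*(-1118) = 9503/15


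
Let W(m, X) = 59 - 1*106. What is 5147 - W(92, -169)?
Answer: 5194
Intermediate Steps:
W(m, X) = -47 (W(m, X) = 59 - 106 = -47)
5147 - W(92, -169) = 5147 - 1*(-47) = 5147 + 47 = 5194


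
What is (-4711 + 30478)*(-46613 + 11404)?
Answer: -907230303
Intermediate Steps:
(-4711 + 30478)*(-46613 + 11404) = 25767*(-35209) = -907230303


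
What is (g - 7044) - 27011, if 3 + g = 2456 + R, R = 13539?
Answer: -18063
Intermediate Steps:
g = 15992 (g = -3 + (2456 + 13539) = -3 + 15995 = 15992)
(g - 7044) - 27011 = (15992 - 7044) - 27011 = 8948 - 27011 = -18063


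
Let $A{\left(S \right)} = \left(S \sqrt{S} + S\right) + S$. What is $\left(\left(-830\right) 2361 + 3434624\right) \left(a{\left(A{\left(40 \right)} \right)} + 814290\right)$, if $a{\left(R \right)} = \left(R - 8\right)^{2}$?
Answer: $1303118849156 + 16991930880 \sqrt{10} \approx 1.3569 \cdot 10^{12}$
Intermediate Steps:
$A{\left(S \right)} = S^{\frac{3}{2}} + 2 S$ ($A{\left(S \right)} = \left(S^{\frac{3}{2}} + S\right) + S = \left(S + S^{\frac{3}{2}}\right) + S = S^{\frac{3}{2}} + 2 S$)
$a{\left(R \right)} = \left(-8 + R\right)^{2}$
$\left(\left(-830\right) 2361 + 3434624\right) \left(a{\left(A{\left(40 \right)} \right)} + 814290\right) = \left(\left(-830\right) 2361 + 3434624\right) \left(\left(-8 + \left(40^{\frac{3}{2}} + 2 \cdot 40\right)\right)^{2} + 814290\right) = \left(-1959630 + 3434624\right) \left(\left(-8 + \left(80 \sqrt{10} + 80\right)\right)^{2} + 814290\right) = 1474994 \left(\left(-8 + \left(80 + 80 \sqrt{10}\right)\right)^{2} + 814290\right) = 1474994 \left(\left(72 + 80 \sqrt{10}\right)^{2} + 814290\right) = 1474994 \left(814290 + \left(72 + 80 \sqrt{10}\right)^{2}\right) = 1201072864260 + 1474994 \left(72 + 80 \sqrt{10}\right)^{2}$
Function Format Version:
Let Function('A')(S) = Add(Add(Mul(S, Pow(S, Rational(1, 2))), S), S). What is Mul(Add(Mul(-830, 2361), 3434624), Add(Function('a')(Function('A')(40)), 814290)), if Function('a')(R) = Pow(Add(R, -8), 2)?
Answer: Add(1303118849156, Mul(16991930880, Pow(10, Rational(1, 2)))) ≈ 1.3569e+12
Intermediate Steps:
Function('A')(S) = Add(Pow(S, Rational(3, 2)), Mul(2, S)) (Function('A')(S) = Add(Add(Pow(S, Rational(3, 2)), S), S) = Add(Add(S, Pow(S, Rational(3, 2))), S) = Add(Pow(S, Rational(3, 2)), Mul(2, S)))
Function('a')(R) = Pow(Add(-8, R), 2)
Mul(Add(Mul(-830, 2361), 3434624), Add(Function('a')(Function('A')(40)), 814290)) = Mul(Add(Mul(-830, 2361), 3434624), Add(Pow(Add(-8, Add(Pow(40, Rational(3, 2)), Mul(2, 40))), 2), 814290)) = Mul(Add(-1959630, 3434624), Add(Pow(Add(-8, Add(Mul(80, Pow(10, Rational(1, 2))), 80)), 2), 814290)) = Mul(1474994, Add(Pow(Add(-8, Add(80, Mul(80, Pow(10, Rational(1, 2))))), 2), 814290)) = Mul(1474994, Add(Pow(Add(72, Mul(80, Pow(10, Rational(1, 2)))), 2), 814290)) = Mul(1474994, Add(814290, Pow(Add(72, Mul(80, Pow(10, Rational(1, 2)))), 2))) = Add(1201072864260, Mul(1474994, Pow(Add(72, Mul(80, Pow(10, Rational(1, 2)))), 2)))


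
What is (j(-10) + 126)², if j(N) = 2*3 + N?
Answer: 14884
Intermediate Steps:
j(N) = 6 + N
(j(-10) + 126)² = ((6 - 10) + 126)² = (-4 + 126)² = 122² = 14884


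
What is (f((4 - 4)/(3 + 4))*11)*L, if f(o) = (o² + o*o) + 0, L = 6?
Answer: 0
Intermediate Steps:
f(o) = 2*o² (f(o) = (o² + o²) + 0 = 2*o² + 0 = 2*o²)
(f((4 - 4)/(3 + 4))*11)*L = ((2*((4 - 4)/(3 + 4))²)*11)*6 = ((2*(0/7)²)*11)*6 = ((2*(0*(⅐))²)*11)*6 = ((2*0²)*11)*6 = ((2*0)*11)*6 = (0*11)*6 = 0*6 = 0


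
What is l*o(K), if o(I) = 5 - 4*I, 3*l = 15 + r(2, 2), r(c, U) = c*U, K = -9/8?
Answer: 361/6 ≈ 60.167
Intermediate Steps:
K = -9/8 (K = -9*1/8 = -9/8 ≈ -1.1250)
r(c, U) = U*c
l = 19/3 (l = (15 + 2*2)/3 = (15 + 4)/3 = (1/3)*19 = 19/3 ≈ 6.3333)
l*o(K) = 19*(5 - 4*(-9/8))/3 = 19*(5 + 9/2)/3 = (19/3)*(19/2) = 361/6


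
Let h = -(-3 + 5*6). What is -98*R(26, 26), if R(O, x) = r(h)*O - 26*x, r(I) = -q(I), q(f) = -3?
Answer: 58604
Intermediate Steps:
h = -27 (h = -(-3 + 30) = -1*27 = -27)
r(I) = 3 (r(I) = -1*(-3) = 3)
R(O, x) = -26*x + 3*O (R(O, x) = 3*O - 26*x = -26*x + 3*O)
-98*R(26, 26) = -98*(-26*26 + 3*26) = -98*(-676 + 78) = -98*(-598) = 58604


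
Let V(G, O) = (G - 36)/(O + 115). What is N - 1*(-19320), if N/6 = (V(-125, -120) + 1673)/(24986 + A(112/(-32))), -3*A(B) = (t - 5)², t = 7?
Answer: 3620354934/187385 ≈ 19320.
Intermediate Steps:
A(B) = -4/3 (A(B) = -(7 - 5)²/3 = -⅓*2² = -⅓*4 = -4/3)
V(G, O) = (-36 + G)/(115 + O)
N = 76734/187385 (N = 6*(((-36 - 125)/(115 - 120) + 1673)/(24986 - 4/3)) = 6*((-161/(-5) + 1673)/(74954/3)) = 6*((-⅕*(-161) + 1673)*(3/74954)) = 6*((161/5 + 1673)*(3/74954)) = 6*((8526/5)*(3/74954)) = 6*(12789/187385) = 76734/187385 ≈ 0.40950)
N - 1*(-19320) = 76734/187385 - 1*(-19320) = 76734/187385 + 19320 = 3620354934/187385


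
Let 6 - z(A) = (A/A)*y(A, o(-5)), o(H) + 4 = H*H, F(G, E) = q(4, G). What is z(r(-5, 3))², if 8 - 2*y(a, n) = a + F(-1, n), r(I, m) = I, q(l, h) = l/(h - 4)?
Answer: 81/100 ≈ 0.81000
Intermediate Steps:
q(l, h) = l/(-4 + h)
F(G, E) = 4/(-4 + G)
o(H) = -4 + H² (o(H) = -4 + H*H = -4 + H²)
y(a, n) = 22/5 - a/2 (y(a, n) = 4 - (a + 4/(-4 - 1))/2 = 4 - (a + 4/(-5))/2 = 4 - (a + 4*(-⅕))/2 = 4 - (a - ⅘)/2 = 4 - (-⅘ + a)/2 = 4 + (⅖ - a/2) = 22/5 - a/2)
z(A) = 8/5 + A/2 (z(A) = 6 - A/A*(22/5 - A/2) = 6 - (22/5 - A/2) = 6 + (-22/5 + A/2) = 8/5 + A/2)
z(r(-5, 3))² = (8/5 + (½)*(-5))² = (8/5 - 5/2)² = (-9/10)² = 81/100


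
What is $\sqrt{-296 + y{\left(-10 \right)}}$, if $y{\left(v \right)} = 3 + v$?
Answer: $i \sqrt{303} \approx 17.407 i$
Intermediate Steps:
$\sqrt{-296 + y{\left(-10 \right)}} = \sqrt{-296 + \left(3 - 10\right)} = \sqrt{-296 - 7} = \sqrt{-303} = i \sqrt{303}$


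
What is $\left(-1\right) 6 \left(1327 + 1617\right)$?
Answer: $-17664$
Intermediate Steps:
$\left(-1\right) 6 \left(1327 + 1617\right) = \left(-6\right) 2944 = -17664$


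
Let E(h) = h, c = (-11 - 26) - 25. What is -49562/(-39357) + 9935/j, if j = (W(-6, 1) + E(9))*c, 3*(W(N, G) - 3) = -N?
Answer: -347991979/34161876 ≈ -10.187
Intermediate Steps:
W(N, G) = 3 - N/3 (W(N, G) = 3 + (-N)/3 = 3 - N/3)
c = -62 (c = -37 - 25 = -62)
j = -868 (j = ((3 - 1/3*(-6)) + 9)*(-62) = ((3 + 2) + 9)*(-62) = (5 + 9)*(-62) = 14*(-62) = -868)
-49562/(-39357) + 9935/j = -49562/(-39357) + 9935/(-868) = -49562*(-1/39357) + 9935*(-1/868) = 49562/39357 - 9935/868 = -347991979/34161876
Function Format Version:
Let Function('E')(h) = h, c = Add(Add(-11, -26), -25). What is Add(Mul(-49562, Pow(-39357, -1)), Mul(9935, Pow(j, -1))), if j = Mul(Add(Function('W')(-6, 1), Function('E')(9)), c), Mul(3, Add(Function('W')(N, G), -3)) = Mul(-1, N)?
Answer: Rational(-347991979, 34161876) ≈ -10.187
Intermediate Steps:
Function('W')(N, G) = Add(3, Mul(Rational(-1, 3), N)) (Function('W')(N, G) = Add(3, Mul(Rational(1, 3), Mul(-1, N))) = Add(3, Mul(Rational(-1, 3), N)))
c = -62 (c = Add(-37, -25) = -62)
j = -868 (j = Mul(Add(Add(3, Mul(Rational(-1, 3), -6)), 9), -62) = Mul(Add(Add(3, 2), 9), -62) = Mul(Add(5, 9), -62) = Mul(14, -62) = -868)
Add(Mul(-49562, Pow(-39357, -1)), Mul(9935, Pow(j, -1))) = Add(Mul(-49562, Pow(-39357, -1)), Mul(9935, Pow(-868, -1))) = Add(Mul(-49562, Rational(-1, 39357)), Mul(9935, Rational(-1, 868))) = Add(Rational(49562, 39357), Rational(-9935, 868)) = Rational(-347991979, 34161876)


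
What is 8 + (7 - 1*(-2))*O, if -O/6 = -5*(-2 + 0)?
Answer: -532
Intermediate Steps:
O = -60 (O = -(-30)*(-2 + 0) = -(-30)*(-2) = -6*10 = -60)
8 + (7 - 1*(-2))*O = 8 + (7 - 1*(-2))*(-60) = 8 + (7 + 2)*(-60) = 8 + 9*(-60) = 8 - 540 = -532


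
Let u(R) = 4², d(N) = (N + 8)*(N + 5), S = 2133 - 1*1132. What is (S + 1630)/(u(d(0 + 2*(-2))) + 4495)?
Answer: 2631/4511 ≈ 0.58324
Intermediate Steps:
S = 1001 (S = 2133 - 1132 = 1001)
d(N) = (5 + N)*(8 + N) (d(N) = (8 + N)*(5 + N) = (5 + N)*(8 + N))
u(R) = 16
(S + 1630)/(u(d(0 + 2*(-2))) + 4495) = (1001 + 1630)/(16 + 4495) = 2631/4511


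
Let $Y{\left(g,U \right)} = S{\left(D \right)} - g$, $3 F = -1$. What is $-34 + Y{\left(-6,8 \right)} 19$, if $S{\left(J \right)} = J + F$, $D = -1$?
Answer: $\frac{164}{3} \approx 54.667$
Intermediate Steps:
$F = - \frac{1}{3}$ ($F = \frac{1}{3} \left(-1\right) = - \frac{1}{3} \approx -0.33333$)
$S{\left(J \right)} = - \frac{1}{3} + J$ ($S{\left(J \right)} = J - \frac{1}{3} = - \frac{1}{3} + J$)
$Y{\left(g,U \right)} = - \frac{4}{3} - g$ ($Y{\left(g,U \right)} = \left(- \frac{1}{3} - 1\right) - g = - \frac{4}{3} - g$)
$-34 + Y{\left(-6,8 \right)} 19 = -34 + \left(- \frac{4}{3} - -6\right) 19 = -34 + \left(- \frac{4}{3} + 6\right) 19 = -34 + \frac{14}{3} \cdot 19 = -34 + \frac{266}{3} = \frac{164}{3}$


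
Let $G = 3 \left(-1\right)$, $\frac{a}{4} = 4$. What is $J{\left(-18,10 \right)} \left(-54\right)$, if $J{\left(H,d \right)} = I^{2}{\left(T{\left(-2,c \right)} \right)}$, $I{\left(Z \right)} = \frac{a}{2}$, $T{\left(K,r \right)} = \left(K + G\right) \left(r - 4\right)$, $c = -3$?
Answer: $-3456$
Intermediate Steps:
$a = 16$ ($a = 4 \cdot 4 = 16$)
$G = -3$
$T{\left(K,r \right)} = \left(-4 + r\right) \left(-3 + K\right)$ ($T{\left(K,r \right)} = \left(K - 3\right) \left(r - 4\right) = \left(-3 + K\right) \left(-4 + r\right) = \left(-4 + r\right) \left(-3 + K\right)$)
$I{\left(Z \right)} = 8$ ($I{\left(Z \right)} = \frac{16}{2} = 16 \cdot \frac{1}{2} = 8$)
$J{\left(H,d \right)} = 64$ ($J{\left(H,d \right)} = 8^{2} = 64$)
$J{\left(-18,10 \right)} \left(-54\right) = 64 \left(-54\right) = -3456$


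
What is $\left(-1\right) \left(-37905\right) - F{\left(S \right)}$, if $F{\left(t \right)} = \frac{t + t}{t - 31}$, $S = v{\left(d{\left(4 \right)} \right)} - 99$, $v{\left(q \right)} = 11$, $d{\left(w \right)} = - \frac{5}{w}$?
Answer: $\frac{4510519}{119} \approx 37904.0$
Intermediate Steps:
$S = -88$ ($S = 11 - 99 = -88$)
$F{\left(t \right)} = \frac{2 t}{-31 + t}$
$\left(-1\right) \left(-37905\right) - F{\left(S \right)} = \left(-1\right) \left(-37905\right) - 2 \left(-88\right) \frac{1}{-31 - 88} = 37905 - 2 \left(-88\right) \frac{1}{-119} = 37905 - 2 \left(-88\right) \left(- \frac{1}{119}\right) = 37905 - \frac{176}{119} = \frac{4510519}{119}$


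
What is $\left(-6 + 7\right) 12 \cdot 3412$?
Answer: $40944$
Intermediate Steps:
$\left(-6 + 7\right) 12 \cdot 3412 = 1 \cdot 12 \cdot 3412 = 12 \cdot 3412 = 40944$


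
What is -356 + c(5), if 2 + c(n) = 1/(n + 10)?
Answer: -5369/15 ≈ -357.93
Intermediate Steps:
c(n) = -2 + 1/(10 + n) (c(n) = -2 + 1/(n + 10) = -2 + 1/(10 + n))
-356 + c(5) = -356 + (-19 - 2*5)/(10 + 5) = -356 + (-19 - 10)/15 = -356 + (1/15)*(-29) = -356 - 29/15 = -5369/15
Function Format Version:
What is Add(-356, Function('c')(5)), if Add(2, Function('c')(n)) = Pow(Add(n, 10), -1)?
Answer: Rational(-5369, 15) ≈ -357.93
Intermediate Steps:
Function('c')(n) = Add(-2, Pow(Add(10, n), -1)) (Function('c')(n) = Add(-2, Pow(Add(n, 10), -1)) = Add(-2, Pow(Add(10, n), -1)))
Add(-356, Function('c')(5)) = Add(-356, Mul(Pow(Add(10, 5), -1), Add(-19, Mul(-2, 5)))) = Add(-356, Mul(Pow(15, -1), Add(-19, -10))) = Add(-356, Mul(Rational(1, 15), -29)) = Add(-356, Rational(-29, 15)) = Rational(-5369, 15)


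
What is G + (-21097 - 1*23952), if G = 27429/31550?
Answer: -1421268521/31550 ≈ -45048.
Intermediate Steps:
G = 27429/31550 (G = 27429*(1/31550) = 27429/31550 ≈ 0.86938)
G + (-21097 - 1*23952) = 27429/31550 + (-21097 - 1*23952) = 27429/31550 + (-21097 - 23952) = 27429/31550 - 45049 = -1421268521/31550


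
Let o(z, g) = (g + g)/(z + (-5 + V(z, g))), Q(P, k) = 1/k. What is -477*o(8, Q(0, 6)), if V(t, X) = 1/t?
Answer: -1272/25 ≈ -50.880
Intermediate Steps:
o(z, g) = 2*g/(-5 + z + 1/z) (o(z, g) = (g + g)/(z + (-5 + 1/z)) = (2*g)/(-5 + z + 1/z) = 2*g/(-5 + z + 1/z))
-477*o(8, Q(0, 6)) = -954*8/(6*(1 + 8*(-5 + 8))) = -954*8/(6*(1 + 8*3)) = -954*8/(6*(1 + 24)) = -954*8/(6*25) = -477*8/75 = -1272/25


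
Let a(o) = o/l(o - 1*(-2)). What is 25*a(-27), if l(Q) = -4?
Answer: 675/4 ≈ 168.75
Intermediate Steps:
a(o) = -o/4 (a(o) = o/(-4) = o*(-¼) = -o/4)
25*a(-27) = 25*(-¼*(-27)) = 25*(27/4) = 675/4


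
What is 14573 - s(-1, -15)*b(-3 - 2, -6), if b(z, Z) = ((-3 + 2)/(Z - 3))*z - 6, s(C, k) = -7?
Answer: 130744/9 ≈ 14527.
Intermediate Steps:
b(z, Z) = -6 - z/(-3 + Z) (b(z, Z) = (-1/(-3 + Z))*z - 6 = -z/(-3 + Z) - 6 = -6 - z/(-3 + Z))
14573 - s(-1, -15)*b(-3 - 2, -6) = 14573 - (-7)*(18 - (-3 - 2) - 6*(-6))/(-3 - 6) = 14573 - (-7)*(18 - 1*(-5) + 36)/(-9) = 14573 - (-7)*(-(18 + 5 + 36)/9) = 14573 - (-7)*(-⅑*59) = 14573 - (-7)*(-59)/9 = 14573 - 1*413/9 = 14573 - 413/9 = 130744/9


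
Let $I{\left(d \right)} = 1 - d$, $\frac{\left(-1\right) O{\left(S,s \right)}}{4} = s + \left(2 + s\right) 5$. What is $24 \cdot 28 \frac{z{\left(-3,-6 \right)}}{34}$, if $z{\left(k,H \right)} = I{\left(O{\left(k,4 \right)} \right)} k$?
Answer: $- \frac{138096}{17} \approx -8123.3$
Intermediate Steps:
$O{\left(S,s \right)} = -40 - 24 s$ ($O{\left(S,s \right)} = - 4 \left(s + \left(2 + s\right) 5\right) = - 4 \left(s + \left(10 + 5 s\right)\right) = - 4 \left(10 + 6 s\right) = -40 - 24 s$)
$z{\left(k,H \right)} = 137 k$ ($z{\left(k,H \right)} = \left(1 - \left(-40 - 96\right)\right) k = \left(1 - -136\right) k = \left(1 + 136\right) k = 137 k$)
$24 \cdot 28 \frac{z{\left(-3,-6 \right)}}{34} = 24 \cdot 28 \frac{137 \left(-3\right)}{34} = 672 \left(\left(-411\right) \frac{1}{34}\right) = 672 \left(- \frac{411}{34}\right) = - \frac{138096}{17}$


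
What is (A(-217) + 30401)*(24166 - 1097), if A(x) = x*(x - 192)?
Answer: 2748763626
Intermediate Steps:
A(x) = x*(-192 + x)
(A(-217) + 30401)*(24166 - 1097) = (-217*(-192 - 217) + 30401)*(24166 - 1097) = (-217*(-409) + 30401)*23069 = (88753 + 30401)*23069 = 119154*23069 = 2748763626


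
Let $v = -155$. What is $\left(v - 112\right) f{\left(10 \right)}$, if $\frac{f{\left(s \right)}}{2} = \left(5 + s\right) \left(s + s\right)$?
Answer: $-160200$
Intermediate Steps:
$f{\left(s \right)} = 4 s \left(5 + s\right)$ ($f{\left(s \right)} = 2 \left(5 + s\right) \left(s + s\right) = 2 \left(5 + s\right) 2 s = 2 \cdot 2 s \left(5 + s\right) = 4 s \left(5 + s\right)$)
$\left(v - 112\right) f{\left(10 \right)} = \left(-155 - 112\right) 4 \cdot 10 \left(5 + 10\right) = - 267 \cdot 4 \cdot 10 \cdot 15 = \left(-267\right) 600 = -160200$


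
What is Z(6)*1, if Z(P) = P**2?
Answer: 36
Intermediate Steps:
Z(6)*1 = 6**2*1 = 36*1 = 36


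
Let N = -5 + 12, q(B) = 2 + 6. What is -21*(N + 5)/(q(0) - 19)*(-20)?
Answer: -5040/11 ≈ -458.18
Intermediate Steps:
q(B) = 8
N = 7
-21*(N + 5)/(q(0) - 19)*(-20) = -21*(7 + 5)/(8 - 19)*(-20) = -252/(-11)*(-20) = -252*(-1)/11*(-20) = -21*(-12/11)*(-20) = (252/11)*(-20) = -5040/11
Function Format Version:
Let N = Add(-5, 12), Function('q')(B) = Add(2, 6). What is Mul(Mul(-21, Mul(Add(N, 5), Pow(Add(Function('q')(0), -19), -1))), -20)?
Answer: Rational(-5040, 11) ≈ -458.18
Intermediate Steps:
Function('q')(B) = 8
N = 7
Mul(Mul(-21, Mul(Add(N, 5), Pow(Add(Function('q')(0), -19), -1))), -20) = Mul(Mul(-21, Mul(Add(7, 5), Pow(Add(8, -19), -1))), -20) = Mul(Mul(-21, Mul(12, Pow(-11, -1))), -20) = Mul(Mul(-21, Mul(12, Rational(-1, 11))), -20) = Mul(Mul(-21, Rational(-12, 11)), -20) = Mul(Rational(252, 11), -20) = Rational(-5040, 11)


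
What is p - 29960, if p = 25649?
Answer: -4311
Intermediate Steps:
p - 29960 = 25649 - 29960 = -4311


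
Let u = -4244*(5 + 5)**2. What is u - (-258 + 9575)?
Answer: -433717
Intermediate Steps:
u = -424400 (u = -4244*10**2 = -4244*100 = -424400)
u - (-258 + 9575) = -424400 - (-258 + 9575) = -424400 - 1*9317 = -424400 - 9317 = -433717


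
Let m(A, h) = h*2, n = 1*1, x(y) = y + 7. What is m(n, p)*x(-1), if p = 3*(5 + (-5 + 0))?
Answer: 0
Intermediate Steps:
x(y) = 7 + y
p = 0 (p = 3*(5 - 5) = 3*0 = 0)
n = 1
m(A, h) = 2*h
m(n, p)*x(-1) = (2*0)*(7 - 1) = 0*6 = 0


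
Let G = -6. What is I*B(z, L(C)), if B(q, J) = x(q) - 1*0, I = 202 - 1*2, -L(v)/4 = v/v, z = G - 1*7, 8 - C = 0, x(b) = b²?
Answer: 33800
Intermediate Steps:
C = 8 (C = 8 - 1*0 = 8 + 0 = 8)
z = -13 (z = -6 - 1*7 = -6 - 7 = -13)
L(v) = -4 (L(v) = -4*v/v = -4*1 = -4)
I = 200 (I = 202 - 2 = 200)
B(q, J) = q² (B(q, J) = q² - 1*0 = q² + 0 = q²)
I*B(z, L(C)) = 200*(-13)² = 200*169 = 33800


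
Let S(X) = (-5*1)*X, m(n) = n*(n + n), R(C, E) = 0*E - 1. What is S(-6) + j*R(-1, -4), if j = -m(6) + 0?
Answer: 102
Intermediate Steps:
R(C, E) = -1 (R(C, E) = 0 - 1 = -1)
m(n) = 2*n² (m(n) = n*(2*n) = 2*n²)
S(X) = -5*X
j = -72 (j = -2*6² + 0 = -2*36 + 0 = -1*72 + 0 = -72 + 0 = -72)
S(-6) + j*R(-1, -4) = -5*(-6) - 72*(-1) = 30 + 72 = 102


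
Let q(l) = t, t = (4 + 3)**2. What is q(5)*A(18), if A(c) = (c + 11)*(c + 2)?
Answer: 28420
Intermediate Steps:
A(c) = (2 + c)*(11 + c) (A(c) = (11 + c)*(2 + c) = (2 + c)*(11 + c))
t = 49 (t = 7**2 = 49)
q(l) = 49
q(5)*A(18) = 49*(22 + 18**2 + 13*18) = 49*(22 + 324 + 234) = 49*580 = 28420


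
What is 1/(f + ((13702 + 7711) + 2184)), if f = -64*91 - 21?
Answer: 1/17752 ≈ 5.6332e-5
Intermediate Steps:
f = -5845 (f = -5824 - 21 = -5845)
1/(f + ((13702 + 7711) + 2184)) = 1/(-5845 + ((13702 + 7711) + 2184)) = 1/(-5845 + (21413 + 2184)) = 1/(-5845 + 23597) = 1/17752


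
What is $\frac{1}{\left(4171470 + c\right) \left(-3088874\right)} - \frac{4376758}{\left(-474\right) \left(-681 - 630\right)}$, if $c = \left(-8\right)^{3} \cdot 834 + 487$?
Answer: $- \frac{320436181724301559}{45495668124676458} \approx -7.0432$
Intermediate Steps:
$c = -426521$ ($c = \left(-512\right) 834 + 487 = -427008 + 487 = -426521$)
$\frac{1}{\left(4171470 + c\right) \left(-3088874\right)} - \frac{4376758}{\left(-474\right) \left(-681 - 630\right)} = \frac{1}{\left(4171470 - 426521\right) \left(-3088874\right)} - \frac{4376758}{\left(-474\right) \left(-681 - 630\right)} = \frac{1}{3744949} \left(- \frac{1}{3088874}\right) - \frac{4376758}{\left(-474\right) \left(-1311\right)} = \frac{1}{3744949} \left(- \frac{1}{3088874}\right) - \frac{4376758}{621414} = - \frac{1}{11567675597426} - \frac{27701}{3933} = - \frac{320436181724301559}{45495668124676458}$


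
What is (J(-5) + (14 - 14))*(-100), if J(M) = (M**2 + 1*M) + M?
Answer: -1500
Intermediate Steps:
J(M) = M**2 + 2*M (J(M) = (M**2 + M) + M = (M + M**2) + M = M**2 + 2*M)
(J(-5) + (14 - 14))*(-100) = (-5*(2 - 5) + (14 - 14))*(-100) = (-5*(-3) + 0)*(-100) = (15 + 0)*(-100) = 15*(-100) = -1500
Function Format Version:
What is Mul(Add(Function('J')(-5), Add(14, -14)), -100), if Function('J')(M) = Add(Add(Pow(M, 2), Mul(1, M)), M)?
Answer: -1500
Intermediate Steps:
Function('J')(M) = Add(Pow(M, 2), Mul(2, M)) (Function('J')(M) = Add(Add(Pow(M, 2), M), M) = Add(Add(M, Pow(M, 2)), M) = Add(Pow(M, 2), Mul(2, M)))
Mul(Add(Function('J')(-5), Add(14, -14)), -100) = Mul(Add(Mul(-5, Add(2, -5)), Add(14, -14)), -100) = Mul(Add(Mul(-5, -3), 0), -100) = Mul(Add(15, 0), -100) = Mul(15, -100) = -1500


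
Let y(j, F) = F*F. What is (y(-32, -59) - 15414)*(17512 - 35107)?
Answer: 209961135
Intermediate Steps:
y(j, F) = F²
(y(-32, -59) - 15414)*(17512 - 35107) = ((-59)² - 15414)*(17512 - 35107) = (3481 - 15414)*(-17595) = -11933*(-17595) = 209961135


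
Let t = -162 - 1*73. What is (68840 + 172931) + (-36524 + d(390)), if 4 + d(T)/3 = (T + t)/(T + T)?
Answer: 10672251/52 ≈ 2.0524e+5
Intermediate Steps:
t = -235 (t = -162 - 73 = -235)
d(T) = -12 + 3*(-235 + T)/(2*T) (d(T) = -12 + 3*((T - 235)/(T + T)) = -12 + 3*((-235 + T)/((2*T))) = -12 + 3*((-235 + T)*(1/(2*T))) = -12 + 3*((-235 + T)/(2*T)) = -12 + 3*(-235 + T)/(2*T))
(68840 + 172931) + (-36524 + d(390)) = (68840 + 172931) + (-36524 + (3/2)*(-235 - 7*390)/390) = 241771 + (-36524 + (3/2)*(1/390)*(-235 - 2730)) = 241771 + (-36524 + (3/2)*(1/390)*(-2965)) = 241771 + (-36524 - 593/52) = 241771 - 1899841/52 = 10672251/52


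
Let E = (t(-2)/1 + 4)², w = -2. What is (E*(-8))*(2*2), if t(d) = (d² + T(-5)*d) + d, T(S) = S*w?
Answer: -6272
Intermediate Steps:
T(S) = -2*S (T(S) = S*(-2) = -2*S)
t(d) = d² + 11*d (t(d) = (d² + (-2*(-5))*d) + d = (d² + 10*d) + d = d² + 11*d)
E = 196 (E = (-2*(11 - 2)/1 + 4)² = (-2*9*1 + 4)² = (-18*1 + 4)² = (-18 + 4)² = (-14)² = 196)
(E*(-8))*(2*2) = (196*(-8))*(2*2) = -1568*4 = -6272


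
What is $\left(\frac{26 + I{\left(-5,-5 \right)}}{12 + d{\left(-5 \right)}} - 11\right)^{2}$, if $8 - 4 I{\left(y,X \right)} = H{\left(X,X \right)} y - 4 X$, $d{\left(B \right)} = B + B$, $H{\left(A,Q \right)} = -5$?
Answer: $\frac{441}{64} \approx 6.8906$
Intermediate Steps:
$d{\left(B \right)} = 2 B$
$I{\left(y,X \right)} = 2 + X + \frac{5 y}{4}$ ($I{\left(y,X \right)} = 2 - \frac{- 5 y - 4 X}{4} = 2 + \left(X + \frac{5 y}{4}\right) = 2 + X + \frac{5 y}{4}$)
$\left(\frac{26 + I{\left(-5,-5 \right)}}{12 + d{\left(-5 \right)}} - 11\right)^{2} = \left(\frac{26 + \left(2 - 5 + \frac{5}{4} \left(-5\right)\right)}{12 + 2 \left(-5\right)} - 11\right)^{2} = \left(\frac{26 - \frac{37}{4}}{12 - 10} - 11\right)^{2} = \left(\frac{26 - \frac{37}{4}}{2} - 11\right)^{2} = \left(\frac{67}{4} \cdot \frac{1}{2} - 11\right)^{2} = \left(\frac{67}{8} - 11\right)^{2} = \left(- \frac{21}{8}\right)^{2} = \frac{441}{64}$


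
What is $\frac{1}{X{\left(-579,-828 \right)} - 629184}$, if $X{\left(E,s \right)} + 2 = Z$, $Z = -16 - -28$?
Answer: $- \frac{1}{629174} \approx -1.5894 \cdot 10^{-6}$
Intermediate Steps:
$Z = 12$ ($Z = -16 + 28 = 12$)
$X{\left(E,s \right)} = 10$ ($X{\left(E,s \right)} = -2 + 12 = 10$)
$\frac{1}{X{\left(-579,-828 \right)} - 629184} = \frac{1}{10 - 629184} = \frac{1}{-629174} = - \frac{1}{629174}$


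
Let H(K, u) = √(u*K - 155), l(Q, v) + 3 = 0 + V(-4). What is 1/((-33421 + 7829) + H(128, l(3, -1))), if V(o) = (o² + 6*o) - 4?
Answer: -25592/654952539 - 5*I*√83/654952539 ≈ -3.9075e-5 - 6.955e-8*I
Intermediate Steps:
V(o) = -4 + o² + 6*o
l(Q, v) = -15 (l(Q, v) = -3 + (0 + (-4 + (-4)² + 6*(-4))) = -3 + (0 + (-4 + 16 - 24)) = -3 + (0 - 12) = -3 - 12 = -15)
H(K, u) = √(-155 + K*u) (H(K, u) = √(K*u - 155) = √(-155 + K*u))
1/((-33421 + 7829) + H(128, l(3, -1))) = 1/((-33421 + 7829) + √(-155 + 128*(-15))) = 1/(-25592 + √(-155 - 1920)) = 1/(-25592 + √(-2075)) = 1/(-25592 + 5*I*√83)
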